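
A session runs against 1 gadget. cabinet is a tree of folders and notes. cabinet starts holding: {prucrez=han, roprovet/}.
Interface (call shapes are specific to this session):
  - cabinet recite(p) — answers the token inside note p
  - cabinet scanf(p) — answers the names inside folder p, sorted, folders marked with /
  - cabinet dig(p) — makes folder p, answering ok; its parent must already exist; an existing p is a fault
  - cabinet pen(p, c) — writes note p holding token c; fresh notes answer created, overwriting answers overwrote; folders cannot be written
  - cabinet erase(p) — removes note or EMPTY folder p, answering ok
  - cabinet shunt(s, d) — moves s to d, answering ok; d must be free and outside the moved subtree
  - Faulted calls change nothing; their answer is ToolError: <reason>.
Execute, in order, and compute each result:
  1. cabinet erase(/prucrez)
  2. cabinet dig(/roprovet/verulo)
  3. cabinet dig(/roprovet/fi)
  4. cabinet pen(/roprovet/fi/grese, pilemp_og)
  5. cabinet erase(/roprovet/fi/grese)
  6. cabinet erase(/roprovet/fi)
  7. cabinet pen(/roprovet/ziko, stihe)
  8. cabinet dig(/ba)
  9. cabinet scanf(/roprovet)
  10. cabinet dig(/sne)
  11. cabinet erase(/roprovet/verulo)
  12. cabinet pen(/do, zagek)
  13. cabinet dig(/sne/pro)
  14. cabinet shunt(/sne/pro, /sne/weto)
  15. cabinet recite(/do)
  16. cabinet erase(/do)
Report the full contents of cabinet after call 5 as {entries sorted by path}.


Answer: {roprovet/, roprovet/fi/, roprovet/verulo/}

Derivation:
Step: cabinet erase[p→/prucrez]
Result: ok
Step: cabinet dig[p→/roprovet/verulo]
Result: ok
Step: cabinet dig[p→/roprovet/fi]
Result: ok
Step: cabinet pen[p→/roprovet/fi/grese; c→pilemp_og]
Result: created
Step: cabinet erase[p→/roprovet/fi/grese]
Result: ok
Step: cabinet erase[p→/roprovet/fi]
Result: ok
Step: cabinet pen[p→/roprovet/ziko; c→stihe]
Result: created
Step: cabinet dig[p→/ba]
Result: ok
Step: cabinet scanf[p→/roprovet]
Result: [verulo/, ziko]
Step: cabinet dig[p→/sne]
Result: ok
Step: cabinet erase[p→/roprovet/verulo]
Result: ok
Step: cabinet pen[p→/do; c→zagek]
Result: created
Step: cabinet dig[p→/sne/pro]
Result: ok
Step: cabinet shunt[s→/sne/pro; d→/sne/weto]
Result: ok
Step: cabinet recite[p→/do]
Result: zagek
Step: cabinet erase[p→/do]
Result: ok


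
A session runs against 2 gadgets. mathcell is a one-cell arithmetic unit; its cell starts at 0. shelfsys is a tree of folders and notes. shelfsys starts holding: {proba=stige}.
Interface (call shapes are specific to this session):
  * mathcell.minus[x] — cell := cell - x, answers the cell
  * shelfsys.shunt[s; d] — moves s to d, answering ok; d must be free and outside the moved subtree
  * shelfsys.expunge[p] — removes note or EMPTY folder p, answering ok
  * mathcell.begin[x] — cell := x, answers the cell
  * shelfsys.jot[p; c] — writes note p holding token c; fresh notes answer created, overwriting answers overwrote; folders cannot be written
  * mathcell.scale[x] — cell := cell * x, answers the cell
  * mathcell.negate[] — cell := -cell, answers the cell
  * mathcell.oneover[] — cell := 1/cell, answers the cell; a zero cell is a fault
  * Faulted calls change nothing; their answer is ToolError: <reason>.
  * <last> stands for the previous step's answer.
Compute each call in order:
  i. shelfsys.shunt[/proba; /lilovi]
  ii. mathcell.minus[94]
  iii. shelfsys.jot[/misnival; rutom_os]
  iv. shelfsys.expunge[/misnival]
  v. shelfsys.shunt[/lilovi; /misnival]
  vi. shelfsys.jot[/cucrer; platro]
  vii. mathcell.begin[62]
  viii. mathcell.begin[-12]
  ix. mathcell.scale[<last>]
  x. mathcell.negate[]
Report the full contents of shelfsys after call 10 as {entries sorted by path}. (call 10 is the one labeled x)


Answer: {cucrer=platro, misnival=stige}

Derivation:
Act: shunt[s='/proba'; d='/lilovi']
Obs: ok
Act: minus[x='94']
Obs: -94
Act: jot[p='/misnival'; c='rutom_os']
Obs: created
Act: expunge[p='/misnival']
Obs: ok
Act: shunt[s='/lilovi'; d='/misnival']
Obs: ok
Act: jot[p='/cucrer'; c='platro']
Obs: created
Act: begin[x='62']
Obs: 62
Act: begin[x='-12']
Obs: -12
Act: scale[x='<last>']
Obs: 144
Act: negate[]
Obs: -144


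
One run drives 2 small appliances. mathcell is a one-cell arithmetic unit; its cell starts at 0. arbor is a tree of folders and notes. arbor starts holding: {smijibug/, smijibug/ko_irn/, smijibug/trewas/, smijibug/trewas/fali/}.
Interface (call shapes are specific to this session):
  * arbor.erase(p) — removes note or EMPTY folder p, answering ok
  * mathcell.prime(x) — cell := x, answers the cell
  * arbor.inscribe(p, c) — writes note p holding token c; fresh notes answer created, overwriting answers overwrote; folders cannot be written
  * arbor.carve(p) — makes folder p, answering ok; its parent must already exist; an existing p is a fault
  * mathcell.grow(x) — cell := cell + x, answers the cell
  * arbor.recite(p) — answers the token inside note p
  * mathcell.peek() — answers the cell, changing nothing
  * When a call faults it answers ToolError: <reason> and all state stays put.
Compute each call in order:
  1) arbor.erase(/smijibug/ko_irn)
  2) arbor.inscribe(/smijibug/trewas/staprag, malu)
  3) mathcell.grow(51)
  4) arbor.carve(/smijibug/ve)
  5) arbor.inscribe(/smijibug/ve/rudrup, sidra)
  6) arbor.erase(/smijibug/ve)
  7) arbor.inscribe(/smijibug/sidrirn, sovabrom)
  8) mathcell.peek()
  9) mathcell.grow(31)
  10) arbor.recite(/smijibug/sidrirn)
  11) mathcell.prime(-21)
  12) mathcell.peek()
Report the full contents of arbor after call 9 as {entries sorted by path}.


;; 1. arbor.erase(p→/smijibug/ko_irn) : ok
;; 2. arbor.inscribe(p→/smijibug/trewas/staprag, c→malu) : created
;; 3. mathcell.grow(x→51) : 51
;; 4. arbor.carve(p→/smijibug/ve) : ok
;; 5. arbor.inscribe(p→/smijibug/ve/rudrup, c→sidra) : created
;; 6. arbor.erase(p→/smijibug/ve) : ToolError: not empty
;; 7. arbor.inscribe(p→/smijibug/sidrirn, c→sovabrom) : created
;; 8. mathcell.peek() : 51
;; 9. mathcell.grow(x→31) : 82
;; 10. arbor.recite(p→/smijibug/sidrirn) : sovabrom
;; 11. mathcell.prime(x→-21) : -21
;; 12. mathcell.peek() : -21

Answer: {smijibug/, smijibug/sidrirn=sovabrom, smijibug/trewas/, smijibug/trewas/fali/, smijibug/trewas/staprag=malu, smijibug/ve/, smijibug/ve/rudrup=sidra}


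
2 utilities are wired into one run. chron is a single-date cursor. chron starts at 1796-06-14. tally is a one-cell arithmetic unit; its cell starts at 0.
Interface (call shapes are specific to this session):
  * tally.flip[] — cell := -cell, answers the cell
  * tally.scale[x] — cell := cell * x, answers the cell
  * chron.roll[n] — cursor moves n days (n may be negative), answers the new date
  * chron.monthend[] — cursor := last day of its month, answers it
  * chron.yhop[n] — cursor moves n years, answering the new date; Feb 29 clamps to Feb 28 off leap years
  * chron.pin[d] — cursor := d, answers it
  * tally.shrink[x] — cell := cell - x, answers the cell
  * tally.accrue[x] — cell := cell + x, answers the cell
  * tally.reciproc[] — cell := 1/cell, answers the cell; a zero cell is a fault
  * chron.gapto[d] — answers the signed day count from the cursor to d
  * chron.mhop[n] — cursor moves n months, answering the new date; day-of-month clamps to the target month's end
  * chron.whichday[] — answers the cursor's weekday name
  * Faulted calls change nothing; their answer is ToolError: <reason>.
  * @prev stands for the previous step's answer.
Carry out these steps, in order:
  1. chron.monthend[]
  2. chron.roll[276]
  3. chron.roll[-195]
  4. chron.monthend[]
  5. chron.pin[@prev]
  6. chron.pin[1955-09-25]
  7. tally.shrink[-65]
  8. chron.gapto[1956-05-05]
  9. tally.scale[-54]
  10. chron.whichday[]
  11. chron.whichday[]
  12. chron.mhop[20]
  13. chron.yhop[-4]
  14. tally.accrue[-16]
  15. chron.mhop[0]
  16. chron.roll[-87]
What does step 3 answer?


Calling monthend, → 1796-06-30.
I use roll passing n=276, → 1797-04-02.
Now I run roll passing n=-195, giving 1796-09-19.
I try monthend(), and get 1796-09-30.
Then pin passing d=@prev, and see 1796-09-30.
I use pin passing d=1955-09-25, which returns 1955-09-25.
I try shrink passing x=-65: 65.
Then gapto passing d=1956-05-05, which returns 223.
I call scale passing x=-54, giving -3510.
Next I call whichday, → Sunday.
I call whichday, and observe Sunday.
I use mhop passing n=20, and see 1957-05-25.
I run yhop passing n=-4, and observe 1953-05-25.
I call accrue passing x=-16, which returns -3526.
Using mhop passing n=0, — result: 1953-05-25.
I try roll passing n=-87: 1953-02-27.

Answer: 1796-09-19


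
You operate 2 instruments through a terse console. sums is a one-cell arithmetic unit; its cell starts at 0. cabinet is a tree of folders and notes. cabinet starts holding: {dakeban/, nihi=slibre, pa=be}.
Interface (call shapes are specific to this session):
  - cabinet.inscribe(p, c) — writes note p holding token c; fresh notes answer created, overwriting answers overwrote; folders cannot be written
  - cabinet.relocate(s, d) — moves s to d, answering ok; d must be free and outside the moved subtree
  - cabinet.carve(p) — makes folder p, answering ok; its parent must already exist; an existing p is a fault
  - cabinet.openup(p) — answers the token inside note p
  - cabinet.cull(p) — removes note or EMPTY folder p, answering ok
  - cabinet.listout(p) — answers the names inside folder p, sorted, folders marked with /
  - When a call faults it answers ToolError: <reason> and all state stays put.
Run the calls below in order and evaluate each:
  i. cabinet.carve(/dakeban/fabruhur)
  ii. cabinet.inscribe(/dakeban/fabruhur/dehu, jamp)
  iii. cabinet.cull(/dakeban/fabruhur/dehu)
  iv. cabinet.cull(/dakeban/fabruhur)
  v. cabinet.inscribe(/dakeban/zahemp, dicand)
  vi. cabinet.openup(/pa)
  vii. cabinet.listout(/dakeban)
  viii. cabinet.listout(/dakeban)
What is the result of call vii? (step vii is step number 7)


Step: carve[p='/dakeban/fabruhur']
Result: ok
Step: inscribe[p='/dakeban/fabruhur/dehu'; c='jamp']
Result: created
Step: cull[p='/dakeban/fabruhur/dehu']
Result: ok
Step: cull[p='/dakeban/fabruhur']
Result: ok
Step: inscribe[p='/dakeban/zahemp'; c='dicand']
Result: created
Step: openup[p='/pa']
Result: be
Step: listout[p='/dakeban']
Result: [zahemp]
Step: listout[p='/dakeban']
Result: [zahemp]

Answer: [zahemp]


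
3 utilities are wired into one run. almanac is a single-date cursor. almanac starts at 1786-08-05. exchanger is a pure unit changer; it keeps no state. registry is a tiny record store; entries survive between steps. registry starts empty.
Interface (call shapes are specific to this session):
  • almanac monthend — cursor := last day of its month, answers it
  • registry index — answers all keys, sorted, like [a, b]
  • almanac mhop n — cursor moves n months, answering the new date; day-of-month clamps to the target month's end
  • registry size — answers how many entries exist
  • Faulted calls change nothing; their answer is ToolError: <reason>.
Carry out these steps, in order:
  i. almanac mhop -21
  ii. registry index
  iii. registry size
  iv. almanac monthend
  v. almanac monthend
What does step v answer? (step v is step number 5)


! 1. almanac mhop(n: -21) == 1784-11-05
! 2. registry index() == []
! 3. registry size() == 0
! 4. almanac monthend() == 1784-11-30
! 5. almanac monthend() == 1784-11-30

Answer: 1784-11-30


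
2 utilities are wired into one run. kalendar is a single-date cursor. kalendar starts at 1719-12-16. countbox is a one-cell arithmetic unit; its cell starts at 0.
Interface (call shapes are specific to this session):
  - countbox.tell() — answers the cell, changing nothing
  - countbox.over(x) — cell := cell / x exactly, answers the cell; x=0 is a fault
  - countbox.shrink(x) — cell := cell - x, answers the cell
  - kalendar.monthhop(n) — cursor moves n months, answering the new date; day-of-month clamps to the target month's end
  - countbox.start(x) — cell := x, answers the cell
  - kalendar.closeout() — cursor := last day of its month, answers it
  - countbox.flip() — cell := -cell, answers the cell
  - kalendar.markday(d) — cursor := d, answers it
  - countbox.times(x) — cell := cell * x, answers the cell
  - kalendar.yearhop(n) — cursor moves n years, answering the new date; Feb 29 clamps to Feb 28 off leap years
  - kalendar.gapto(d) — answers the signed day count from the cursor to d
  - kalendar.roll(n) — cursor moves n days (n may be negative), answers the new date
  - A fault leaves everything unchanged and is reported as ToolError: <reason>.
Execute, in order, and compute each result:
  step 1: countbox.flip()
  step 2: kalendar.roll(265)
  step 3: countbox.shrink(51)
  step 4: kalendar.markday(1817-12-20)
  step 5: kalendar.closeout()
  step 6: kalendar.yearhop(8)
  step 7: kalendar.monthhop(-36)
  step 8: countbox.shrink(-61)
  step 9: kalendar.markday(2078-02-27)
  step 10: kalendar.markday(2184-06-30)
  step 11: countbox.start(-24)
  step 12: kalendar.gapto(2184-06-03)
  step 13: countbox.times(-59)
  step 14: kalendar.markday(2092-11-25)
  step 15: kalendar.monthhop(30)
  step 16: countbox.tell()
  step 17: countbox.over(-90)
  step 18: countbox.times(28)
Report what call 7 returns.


-> countbox.flip()
<- 0
-> kalendar.roll(n→265)
<- 1720-09-06
-> countbox.shrink(x→51)
<- -51
-> kalendar.markday(d→1817-12-20)
<- 1817-12-20
-> kalendar.closeout()
<- 1817-12-31
-> kalendar.yearhop(n→8)
<- 1825-12-31
-> kalendar.monthhop(n→-36)
<- 1822-12-31
-> countbox.shrink(x→-61)
<- 10
-> kalendar.markday(d→2078-02-27)
<- 2078-02-27
-> kalendar.markday(d→2184-06-30)
<- 2184-06-30
-> countbox.start(x→-24)
<- -24
-> kalendar.gapto(d→2184-06-03)
<- -27
-> countbox.times(x→-59)
<- 1416
-> kalendar.markday(d→2092-11-25)
<- 2092-11-25
-> kalendar.monthhop(n→30)
<- 2095-05-25
-> countbox.tell()
<- 1416
-> countbox.over(x→-90)
<- -236/15
-> countbox.times(x→28)
<- -6608/15

Answer: 1822-12-31


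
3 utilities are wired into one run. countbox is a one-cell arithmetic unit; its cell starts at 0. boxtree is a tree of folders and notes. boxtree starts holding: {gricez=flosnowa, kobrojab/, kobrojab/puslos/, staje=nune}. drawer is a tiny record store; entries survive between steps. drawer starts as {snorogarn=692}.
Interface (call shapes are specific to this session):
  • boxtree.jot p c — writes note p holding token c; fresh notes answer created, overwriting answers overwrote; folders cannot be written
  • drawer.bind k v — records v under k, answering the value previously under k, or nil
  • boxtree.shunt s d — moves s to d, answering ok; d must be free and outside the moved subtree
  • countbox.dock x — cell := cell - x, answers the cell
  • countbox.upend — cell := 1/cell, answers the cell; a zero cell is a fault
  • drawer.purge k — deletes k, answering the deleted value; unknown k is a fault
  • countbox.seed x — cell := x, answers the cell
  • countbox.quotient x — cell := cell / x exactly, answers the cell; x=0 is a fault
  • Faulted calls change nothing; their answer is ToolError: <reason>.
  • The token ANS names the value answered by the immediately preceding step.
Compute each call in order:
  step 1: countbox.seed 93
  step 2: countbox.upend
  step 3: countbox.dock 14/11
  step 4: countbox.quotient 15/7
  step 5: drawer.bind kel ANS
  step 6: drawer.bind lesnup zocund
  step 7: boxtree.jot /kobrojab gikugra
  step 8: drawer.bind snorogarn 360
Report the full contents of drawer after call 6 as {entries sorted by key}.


[in] seed x→93
= 93
[in] upend
= 1/93
[in] dock x→14/11
= -1291/1023
[in] quotient x→15/7
= -9037/15345
[in] bind k→kel v→ANS
= nil
[in] bind k→lesnup v→zocund
= nil
[in] jot p→/kobrojab c→gikugra
= ToolError: is a directory
[in] bind k→snorogarn v→360
= 692

Answer: {kel=-9037/15345, lesnup=zocund, snorogarn=692}


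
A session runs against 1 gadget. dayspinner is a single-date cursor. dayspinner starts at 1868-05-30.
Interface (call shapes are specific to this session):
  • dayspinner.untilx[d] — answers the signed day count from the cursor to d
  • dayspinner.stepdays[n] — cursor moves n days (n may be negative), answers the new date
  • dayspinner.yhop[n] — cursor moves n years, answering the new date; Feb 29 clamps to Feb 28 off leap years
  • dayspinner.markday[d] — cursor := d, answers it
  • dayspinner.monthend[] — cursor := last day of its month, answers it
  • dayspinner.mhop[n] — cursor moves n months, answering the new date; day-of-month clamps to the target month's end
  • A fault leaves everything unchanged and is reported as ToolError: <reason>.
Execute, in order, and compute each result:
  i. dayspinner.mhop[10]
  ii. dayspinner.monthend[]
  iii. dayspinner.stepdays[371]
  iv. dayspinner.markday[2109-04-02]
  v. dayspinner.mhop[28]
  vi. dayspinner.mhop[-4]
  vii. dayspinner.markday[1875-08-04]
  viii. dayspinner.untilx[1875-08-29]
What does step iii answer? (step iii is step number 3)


;; 1. dayspinner.mhop(10) => 1869-03-30
;; 2. dayspinner.monthend() => 1869-03-31
;; 3. dayspinner.stepdays(371) => 1870-04-06
;; 4. dayspinner.markday(2109-04-02) => 2109-04-02
;; 5. dayspinner.mhop(28) => 2111-08-02
;; 6. dayspinner.mhop(-4) => 2111-04-02
;; 7. dayspinner.markday(1875-08-04) => 1875-08-04
;; 8. dayspinner.untilx(1875-08-29) => 25

Answer: 1870-04-06


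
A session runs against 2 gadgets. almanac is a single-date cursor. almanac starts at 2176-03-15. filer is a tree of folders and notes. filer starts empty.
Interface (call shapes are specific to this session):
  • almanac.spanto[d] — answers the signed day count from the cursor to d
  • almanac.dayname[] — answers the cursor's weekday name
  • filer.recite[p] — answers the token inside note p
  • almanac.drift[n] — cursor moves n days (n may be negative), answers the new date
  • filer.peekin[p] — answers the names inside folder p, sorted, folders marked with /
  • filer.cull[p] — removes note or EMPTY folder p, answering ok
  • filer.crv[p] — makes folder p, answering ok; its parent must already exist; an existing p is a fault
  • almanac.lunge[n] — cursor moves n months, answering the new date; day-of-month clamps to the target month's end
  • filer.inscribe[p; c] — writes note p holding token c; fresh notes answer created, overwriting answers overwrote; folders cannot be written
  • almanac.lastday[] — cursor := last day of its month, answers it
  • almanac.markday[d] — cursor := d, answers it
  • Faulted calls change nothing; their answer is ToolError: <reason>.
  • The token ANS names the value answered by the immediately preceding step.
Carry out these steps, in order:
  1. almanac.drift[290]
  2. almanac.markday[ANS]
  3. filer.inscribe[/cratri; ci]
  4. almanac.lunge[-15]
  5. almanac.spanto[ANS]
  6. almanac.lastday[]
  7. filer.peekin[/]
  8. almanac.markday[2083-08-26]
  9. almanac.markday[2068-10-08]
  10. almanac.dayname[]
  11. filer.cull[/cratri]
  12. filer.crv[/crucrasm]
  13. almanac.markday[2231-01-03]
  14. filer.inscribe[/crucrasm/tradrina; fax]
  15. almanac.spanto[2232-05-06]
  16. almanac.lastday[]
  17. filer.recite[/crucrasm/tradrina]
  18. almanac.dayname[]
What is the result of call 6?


Answer: 2175-09-30

Derivation:
Step: drift[290]
Result: 2176-12-30
Step: markday[ANS]
Result: 2176-12-30
Step: inscribe[/cratri; ci]
Result: created
Step: lunge[-15]
Result: 2175-09-30
Step: spanto[ANS]
Result: 0
Step: lastday[]
Result: 2175-09-30
Step: peekin[/]
Result: [cratri]
Step: markday[2083-08-26]
Result: 2083-08-26
Step: markday[2068-10-08]
Result: 2068-10-08
Step: dayname[]
Result: Monday
Step: cull[/cratri]
Result: ok
Step: crv[/crucrasm]
Result: ok
Step: markday[2231-01-03]
Result: 2231-01-03
Step: inscribe[/crucrasm/tradrina; fax]
Result: created
Step: spanto[2232-05-06]
Result: 489
Step: lastday[]
Result: 2231-01-31
Step: recite[/crucrasm/tradrina]
Result: fax
Step: dayname[]
Result: Monday


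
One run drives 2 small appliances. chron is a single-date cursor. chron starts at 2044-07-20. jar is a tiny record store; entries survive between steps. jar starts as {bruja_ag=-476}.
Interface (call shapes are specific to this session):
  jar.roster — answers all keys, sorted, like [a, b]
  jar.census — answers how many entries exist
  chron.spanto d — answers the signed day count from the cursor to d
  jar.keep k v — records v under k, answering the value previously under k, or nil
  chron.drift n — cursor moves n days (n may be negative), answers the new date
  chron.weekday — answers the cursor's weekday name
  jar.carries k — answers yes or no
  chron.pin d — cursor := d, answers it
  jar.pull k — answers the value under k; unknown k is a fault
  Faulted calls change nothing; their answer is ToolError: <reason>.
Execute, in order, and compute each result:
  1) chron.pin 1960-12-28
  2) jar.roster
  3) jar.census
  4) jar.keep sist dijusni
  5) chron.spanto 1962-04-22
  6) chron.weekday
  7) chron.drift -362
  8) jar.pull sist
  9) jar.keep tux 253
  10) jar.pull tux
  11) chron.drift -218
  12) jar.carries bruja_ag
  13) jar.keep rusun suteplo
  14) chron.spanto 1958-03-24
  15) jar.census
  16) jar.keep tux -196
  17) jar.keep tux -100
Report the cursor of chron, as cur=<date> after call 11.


·→ chron.pin(1960-12-28)
·← 1960-12-28
·→ jar.roster()
·← [bruja_ag]
·→ jar.census()
·← 1
·→ jar.keep(sist, dijusni)
·← nil
·→ chron.spanto(1962-04-22)
·← 480
·→ chron.weekday()
·← Wednesday
·→ chron.drift(-362)
·← 1960-01-01
·→ jar.pull(sist)
·← dijusni
·→ jar.keep(tux, 253)
·← nil
·→ jar.pull(tux)
·← 253
·→ chron.drift(-218)
·← 1959-05-28
·→ jar.carries(bruja_ag)
·← yes
·→ jar.keep(rusun, suteplo)
·← nil
·→ chron.spanto(1958-03-24)
·← -430
·→ jar.census()
·← 4
·→ jar.keep(tux, -196)
·← 253
·→ jar.keep(tux, -100)
·← -196

Answer: cur=1959-05-28


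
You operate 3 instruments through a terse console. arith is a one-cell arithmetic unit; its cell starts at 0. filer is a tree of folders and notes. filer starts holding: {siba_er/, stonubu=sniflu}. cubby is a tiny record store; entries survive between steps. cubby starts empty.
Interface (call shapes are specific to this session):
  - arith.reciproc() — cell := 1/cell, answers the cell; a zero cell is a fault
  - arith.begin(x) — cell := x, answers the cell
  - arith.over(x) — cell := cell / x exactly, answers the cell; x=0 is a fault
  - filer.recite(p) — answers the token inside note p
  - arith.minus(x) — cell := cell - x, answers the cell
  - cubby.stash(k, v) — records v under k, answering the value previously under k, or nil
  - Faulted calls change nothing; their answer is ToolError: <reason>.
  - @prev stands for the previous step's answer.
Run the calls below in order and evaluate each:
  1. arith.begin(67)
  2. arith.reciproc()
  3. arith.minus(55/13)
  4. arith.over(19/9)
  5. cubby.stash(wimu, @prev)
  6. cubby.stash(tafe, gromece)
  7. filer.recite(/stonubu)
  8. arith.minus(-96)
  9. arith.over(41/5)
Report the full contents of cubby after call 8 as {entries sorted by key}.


Answer: {tafe=gromece, wimu=-33048/16549}

Derivation:
% 1. arith.begin(x='67') => 67
% 2. arith.reciproc() => 1/67
% 3. arith.minus(x='55/13') => -3672/871
% 4. arith.over(x='19/9') => -33048/16549
% 5. cubby.stash(k='wimu', v='@prev') => nil
% 6. cubby.stash(k='tafe', v='gromece') => nil
% 7. filer.recite(p='/stonubu') => sniflu
% 8. arith.minus(x='-96') => 1555656/16549
% 9. arith.over(x='41/5') => 7778280/678509


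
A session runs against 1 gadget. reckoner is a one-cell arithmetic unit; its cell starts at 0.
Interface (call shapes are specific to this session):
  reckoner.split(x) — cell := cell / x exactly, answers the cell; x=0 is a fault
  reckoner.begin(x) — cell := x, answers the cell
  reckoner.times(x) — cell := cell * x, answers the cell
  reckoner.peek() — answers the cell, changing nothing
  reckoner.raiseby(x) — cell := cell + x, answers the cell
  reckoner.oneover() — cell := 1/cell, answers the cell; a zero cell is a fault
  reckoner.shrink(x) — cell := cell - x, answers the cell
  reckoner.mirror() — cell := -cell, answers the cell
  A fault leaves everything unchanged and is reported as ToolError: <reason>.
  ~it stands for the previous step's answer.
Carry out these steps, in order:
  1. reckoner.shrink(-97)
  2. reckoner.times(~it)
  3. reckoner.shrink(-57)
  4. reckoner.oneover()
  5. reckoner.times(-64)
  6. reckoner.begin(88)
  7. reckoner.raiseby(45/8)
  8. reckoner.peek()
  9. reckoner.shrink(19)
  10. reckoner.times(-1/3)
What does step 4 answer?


Answer: 1/9466

Derivation:
// 1. reckoner.shrink(-97) == 97
// 2. reckoner.times(~it) == 9409
// 3. reckoner.shrink(-57) == 9466
// 4. reckoner.oneover() == 1/9466
// 5. reckoner.times(-64) == -32/4733
// 6. reckoner.begin(88) == 88
// 7. reckoner.raiseby(45/8) == 749/8
// 8. reckoner.peek() == 749/8
// 9. reckoner.shrink(19) == 597/8
// 10. reckoner.times(-1/3) == -199/8


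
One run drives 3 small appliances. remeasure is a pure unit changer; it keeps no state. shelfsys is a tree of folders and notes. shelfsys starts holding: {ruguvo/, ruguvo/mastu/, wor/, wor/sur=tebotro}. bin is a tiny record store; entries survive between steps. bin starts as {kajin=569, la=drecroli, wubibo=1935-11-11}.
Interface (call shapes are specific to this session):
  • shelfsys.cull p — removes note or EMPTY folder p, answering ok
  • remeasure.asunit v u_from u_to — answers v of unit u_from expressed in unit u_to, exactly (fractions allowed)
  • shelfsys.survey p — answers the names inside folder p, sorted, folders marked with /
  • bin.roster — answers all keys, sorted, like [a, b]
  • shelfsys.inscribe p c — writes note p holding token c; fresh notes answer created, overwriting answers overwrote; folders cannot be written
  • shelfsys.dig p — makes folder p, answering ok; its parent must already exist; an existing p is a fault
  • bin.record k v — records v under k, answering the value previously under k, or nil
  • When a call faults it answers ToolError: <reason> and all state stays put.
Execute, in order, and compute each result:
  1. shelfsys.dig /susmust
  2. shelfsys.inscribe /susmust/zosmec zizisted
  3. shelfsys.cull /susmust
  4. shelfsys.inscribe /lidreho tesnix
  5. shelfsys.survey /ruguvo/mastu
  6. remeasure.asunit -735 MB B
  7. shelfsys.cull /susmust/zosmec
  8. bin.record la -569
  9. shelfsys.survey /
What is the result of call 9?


-> shelfsys.dig(p: /susmust)
<- ok
-> shelfsys.inscribe(p: /susmust/zosmec, c: zizisted)
<- created
-> shelfsys.cull(p: /susmust)
<- ToolError: not empty
-> shelfsys.inscribe(p: /lidreho, c: tesnix)
<- created
-> shelfsys.survey(p: /ruguvo/mastu)
<- []
-> remeasure.asunit(v: -735, u_from: MB, u_to: B)
<- -735000000
-> shelfsys.cull(p: /susmust/zosmec)
<- ok
-> bin.record(k: la, v: -569)
<- drecroli
-> shelfsys.survey(p: /)
<- [lidreho, ruguvo/, susmust/, wor/]

Answer: [lidreho, ruguvo/, susmust/, wor/]


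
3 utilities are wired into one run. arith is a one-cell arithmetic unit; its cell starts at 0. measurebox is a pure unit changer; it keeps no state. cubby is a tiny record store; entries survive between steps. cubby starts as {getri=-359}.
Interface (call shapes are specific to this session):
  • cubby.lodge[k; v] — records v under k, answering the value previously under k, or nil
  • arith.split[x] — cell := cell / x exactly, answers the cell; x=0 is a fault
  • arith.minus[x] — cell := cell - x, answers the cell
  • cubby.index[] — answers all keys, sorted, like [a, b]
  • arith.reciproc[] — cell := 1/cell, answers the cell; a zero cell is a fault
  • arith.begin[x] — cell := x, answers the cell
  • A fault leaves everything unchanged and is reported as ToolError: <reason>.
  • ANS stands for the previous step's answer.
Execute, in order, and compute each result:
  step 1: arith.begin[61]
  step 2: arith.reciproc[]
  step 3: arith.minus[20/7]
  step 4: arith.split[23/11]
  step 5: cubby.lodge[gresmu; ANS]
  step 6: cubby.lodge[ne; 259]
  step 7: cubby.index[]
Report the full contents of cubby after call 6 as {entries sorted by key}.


Answer: {getri=-359, gresmu=-13343/9821, ne=259}

Derivation:
# begin(61) : 61
# reciproc() : 1/61
# minus(20/7) : -1213/427
# split(23/11) : -13343/9821
# lodge(gresmu, ANS) : nil
# lodge(ne, 259) : nil
# index() : [getri, gresmu, ne]


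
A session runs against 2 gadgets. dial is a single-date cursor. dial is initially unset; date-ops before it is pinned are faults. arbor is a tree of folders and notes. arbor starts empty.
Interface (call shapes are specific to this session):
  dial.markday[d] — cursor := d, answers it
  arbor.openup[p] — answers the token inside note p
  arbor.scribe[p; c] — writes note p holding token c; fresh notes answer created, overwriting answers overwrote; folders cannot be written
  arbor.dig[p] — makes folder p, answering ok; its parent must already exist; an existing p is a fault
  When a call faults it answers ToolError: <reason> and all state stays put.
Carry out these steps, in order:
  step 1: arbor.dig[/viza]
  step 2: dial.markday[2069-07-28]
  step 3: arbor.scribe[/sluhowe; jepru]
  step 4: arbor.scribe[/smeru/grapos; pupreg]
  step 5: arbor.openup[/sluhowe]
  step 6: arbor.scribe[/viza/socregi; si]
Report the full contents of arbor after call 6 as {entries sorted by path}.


Answer: {sluhowe=jepru, viza/, viza/socregi=si}

Derivation:
CALL arbor.dig[p→/viza]
RET  ok
CALL dial.markday[d→2069-07-28]
RET  2069-07-28
CALL arbor.scribe[p→/sluhowe; c→jepru]
RET  created
CALL arbor.scribe[p→/smeru/grapos; c→pupreg]
RET  ToolError: no parent
CALL arbor.openup[p→/sluhowe]
RET  jepru
CALL arbor.scribe[p→/viza/socregi; c→si]
RET  created


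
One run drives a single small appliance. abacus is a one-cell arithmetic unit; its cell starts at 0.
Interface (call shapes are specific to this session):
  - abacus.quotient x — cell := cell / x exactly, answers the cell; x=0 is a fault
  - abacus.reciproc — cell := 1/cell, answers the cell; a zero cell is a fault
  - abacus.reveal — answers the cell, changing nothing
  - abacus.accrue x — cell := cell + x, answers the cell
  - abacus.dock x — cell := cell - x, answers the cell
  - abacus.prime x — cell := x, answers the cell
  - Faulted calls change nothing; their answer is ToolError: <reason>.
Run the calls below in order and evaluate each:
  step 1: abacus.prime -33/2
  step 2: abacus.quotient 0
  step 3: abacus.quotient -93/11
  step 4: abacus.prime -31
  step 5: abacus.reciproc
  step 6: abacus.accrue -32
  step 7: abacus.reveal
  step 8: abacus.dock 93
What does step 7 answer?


Answer: -993/31

Derivation:
·→ prime(x→-33/2)
·← -33/2
·→ quotient(x→0)
·← ToolError: division by zero
·→ quotient(x→-93/11)
·← 121/62
·→ prime(x→-31)
·← -31
·→ reciproc()
·← -1/31
·→ accrue(x→-32)
·← -993/31
·→ reveal()
·← -993/31
·→ dock(x→93)
·← -3876/31


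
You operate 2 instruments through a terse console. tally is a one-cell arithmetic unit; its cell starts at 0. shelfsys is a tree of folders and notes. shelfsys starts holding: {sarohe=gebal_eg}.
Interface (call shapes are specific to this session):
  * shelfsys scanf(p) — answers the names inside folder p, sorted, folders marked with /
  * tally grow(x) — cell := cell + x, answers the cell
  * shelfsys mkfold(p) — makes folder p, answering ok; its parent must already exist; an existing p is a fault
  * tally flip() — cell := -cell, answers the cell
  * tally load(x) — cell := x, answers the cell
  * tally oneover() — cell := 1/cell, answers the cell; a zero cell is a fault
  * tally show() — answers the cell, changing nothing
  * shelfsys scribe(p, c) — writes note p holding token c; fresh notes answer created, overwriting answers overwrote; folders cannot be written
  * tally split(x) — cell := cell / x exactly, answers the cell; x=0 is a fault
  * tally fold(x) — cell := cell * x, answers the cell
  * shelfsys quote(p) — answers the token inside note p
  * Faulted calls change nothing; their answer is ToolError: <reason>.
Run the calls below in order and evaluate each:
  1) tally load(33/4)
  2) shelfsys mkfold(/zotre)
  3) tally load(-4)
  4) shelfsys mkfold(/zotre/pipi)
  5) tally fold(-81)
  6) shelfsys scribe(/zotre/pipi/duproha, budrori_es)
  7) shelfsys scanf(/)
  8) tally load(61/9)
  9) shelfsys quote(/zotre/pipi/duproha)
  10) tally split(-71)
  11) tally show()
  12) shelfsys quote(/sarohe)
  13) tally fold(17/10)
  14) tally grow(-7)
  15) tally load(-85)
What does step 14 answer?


Next I call tally load on x='33/4', and observe 33/4.
I try shelfsys mkfold on p='/zotre', and see ok.
I use tally load on x='-4', and get -4.
Invoking shelfsys mkfold on p='/zotre/pipi', which returns ok.
Then tally fold on x='-81', yielding 324.
I call shelfsys scribe on p='/zotre/pipi/duproha', c='budrori_es', yielding created.
I invoke shelfsys scanf on p='/', — result: [sarohe, zotre/].
Now I run tally load on x='61/9', which returns 61/9.
Calling shelfsys quote on p='/zotre/pipi/duproha', — result: budrori_es.
I invoke tally split on x='-71', and observe -61/639.
I call tally show, — result: -61/639.
I invoke shelfsys quote on p='/sarohe', which returns gebal_eg.
Using tally fold on x='17/10': -1037/6390.
I use tally grow on x='-7', → -45767/6390.
I use tally load on x='-85', — result: -85.

Answer: -45767/6390


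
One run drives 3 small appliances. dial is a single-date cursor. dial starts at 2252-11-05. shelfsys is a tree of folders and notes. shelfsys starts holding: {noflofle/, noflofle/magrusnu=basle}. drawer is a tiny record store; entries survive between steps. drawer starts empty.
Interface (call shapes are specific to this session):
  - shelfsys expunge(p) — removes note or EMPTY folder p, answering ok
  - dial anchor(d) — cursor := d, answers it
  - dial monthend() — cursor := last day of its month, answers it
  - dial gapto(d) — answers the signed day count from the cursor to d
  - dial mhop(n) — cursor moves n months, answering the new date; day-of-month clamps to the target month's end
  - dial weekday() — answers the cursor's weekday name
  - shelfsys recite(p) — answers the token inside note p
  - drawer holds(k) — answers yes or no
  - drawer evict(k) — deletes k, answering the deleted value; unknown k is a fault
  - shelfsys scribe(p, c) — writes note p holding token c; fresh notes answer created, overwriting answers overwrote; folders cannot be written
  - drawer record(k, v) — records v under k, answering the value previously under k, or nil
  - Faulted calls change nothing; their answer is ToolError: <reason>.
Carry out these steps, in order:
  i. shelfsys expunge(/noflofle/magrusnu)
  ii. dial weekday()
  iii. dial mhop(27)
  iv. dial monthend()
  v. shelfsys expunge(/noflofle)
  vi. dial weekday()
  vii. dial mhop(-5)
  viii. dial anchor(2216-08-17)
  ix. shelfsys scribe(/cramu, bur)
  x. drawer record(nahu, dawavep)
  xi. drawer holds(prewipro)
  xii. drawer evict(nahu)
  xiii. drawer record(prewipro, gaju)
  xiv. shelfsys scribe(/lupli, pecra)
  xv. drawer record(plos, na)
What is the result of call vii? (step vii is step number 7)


Answer: 2254-09-28

Derivation:
>>> shelfsys expunge p: /noflofle/magrusnu
  ok
>>> dial weekday
  Friday
>>> dial mhop n: 27
  2255-02-05
>>> dial monthend
  2255-02-28
>>> shelfsys expunge p: /noflofle
  ok
>>> dial weekday
  Wednesday
>>> dial mhop n: -5
  2254-09-28
>>> dial anchor d: 2216-08-17
  2216-08-17
>>> shelfsys scribe p: /cramu c: bur
  created
>>> drawer record k: nahu v: dawavep
  nil
>>> drawer holds k: prewipro
  no
>>> drawer evict k: nahu
  dawavep
>>> drawer record k: prewipro v: gaju
  nil
>>> shelfsys scribe p: /lupli c: pecra
  created
>>> drawer record k: plos v: na
  nil


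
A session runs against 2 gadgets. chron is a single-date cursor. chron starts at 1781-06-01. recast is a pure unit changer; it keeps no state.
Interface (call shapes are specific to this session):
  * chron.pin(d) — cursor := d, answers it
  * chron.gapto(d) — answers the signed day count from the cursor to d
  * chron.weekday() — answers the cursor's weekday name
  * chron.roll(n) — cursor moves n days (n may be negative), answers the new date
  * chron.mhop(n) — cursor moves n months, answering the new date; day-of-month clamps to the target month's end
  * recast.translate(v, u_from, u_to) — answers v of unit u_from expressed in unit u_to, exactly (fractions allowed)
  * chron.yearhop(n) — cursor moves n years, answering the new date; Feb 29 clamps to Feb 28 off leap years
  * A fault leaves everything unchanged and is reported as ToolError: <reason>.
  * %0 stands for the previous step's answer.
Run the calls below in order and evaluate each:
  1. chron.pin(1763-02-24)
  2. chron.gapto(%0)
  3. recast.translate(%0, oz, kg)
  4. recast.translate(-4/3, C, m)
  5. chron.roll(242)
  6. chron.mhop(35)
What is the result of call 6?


> chron.pin d='1763-02-24'
= 1763-02-24
> chron.gapto d='%0'
= 0
> recast.translate v='%0' u_from='oz' u_to='kg'
= 0
> recast.translate v='-4/3' u_from='C' u_to='m'
= ToolError: incompatible units
> chron.roll n='242'
= 1763-10-24
> chron.mhop n='35'
= 1766-09-24

Answer: 1766-09-24


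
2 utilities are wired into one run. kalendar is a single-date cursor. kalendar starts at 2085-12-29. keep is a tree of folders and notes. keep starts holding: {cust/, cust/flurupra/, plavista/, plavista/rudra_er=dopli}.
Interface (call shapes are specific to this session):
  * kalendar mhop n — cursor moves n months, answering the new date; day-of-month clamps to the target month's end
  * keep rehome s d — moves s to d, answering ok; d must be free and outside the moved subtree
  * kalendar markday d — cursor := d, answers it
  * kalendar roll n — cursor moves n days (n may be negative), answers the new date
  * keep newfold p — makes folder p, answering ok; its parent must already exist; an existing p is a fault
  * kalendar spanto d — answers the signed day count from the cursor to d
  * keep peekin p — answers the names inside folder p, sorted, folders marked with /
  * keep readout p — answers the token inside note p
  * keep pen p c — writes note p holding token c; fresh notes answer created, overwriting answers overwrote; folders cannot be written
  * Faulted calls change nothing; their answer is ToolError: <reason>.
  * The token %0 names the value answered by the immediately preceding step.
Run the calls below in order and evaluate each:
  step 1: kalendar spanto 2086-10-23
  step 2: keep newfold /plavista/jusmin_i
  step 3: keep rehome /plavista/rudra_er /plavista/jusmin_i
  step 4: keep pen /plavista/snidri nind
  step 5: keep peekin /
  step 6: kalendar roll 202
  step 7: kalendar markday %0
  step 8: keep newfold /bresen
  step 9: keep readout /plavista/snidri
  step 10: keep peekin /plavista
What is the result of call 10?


Do: kalendar spanto[d: 2086-10-23]
See: 298
Do: keep newfold[p: /plavista/jusmin_i]
See: ok
Do: keep rehome[s: /plavista/rudra_er; d: /plavista/jusmin_i]
See: ToolError: exists
Do: keep pen[p: /plavista/snidri; c: nind]
See: created
Do: keep peekin[p: /]
See: [cust/, plavista/]
Do: kalendar roll[n: 202]
See: 2086-07-19
Do: kalendar markday[d: %0]
See: 2086-07-19
Do: keep newfold[p: /bresen]
See: ok
Do: keep readout[p: /plavista/snidri]
See: nind
Do: keep peekin[p: /plavista]
See: [jusmin_i/, rudra_er, snidri]

Answer: [jusmin_i/, rudra_er, snidri]


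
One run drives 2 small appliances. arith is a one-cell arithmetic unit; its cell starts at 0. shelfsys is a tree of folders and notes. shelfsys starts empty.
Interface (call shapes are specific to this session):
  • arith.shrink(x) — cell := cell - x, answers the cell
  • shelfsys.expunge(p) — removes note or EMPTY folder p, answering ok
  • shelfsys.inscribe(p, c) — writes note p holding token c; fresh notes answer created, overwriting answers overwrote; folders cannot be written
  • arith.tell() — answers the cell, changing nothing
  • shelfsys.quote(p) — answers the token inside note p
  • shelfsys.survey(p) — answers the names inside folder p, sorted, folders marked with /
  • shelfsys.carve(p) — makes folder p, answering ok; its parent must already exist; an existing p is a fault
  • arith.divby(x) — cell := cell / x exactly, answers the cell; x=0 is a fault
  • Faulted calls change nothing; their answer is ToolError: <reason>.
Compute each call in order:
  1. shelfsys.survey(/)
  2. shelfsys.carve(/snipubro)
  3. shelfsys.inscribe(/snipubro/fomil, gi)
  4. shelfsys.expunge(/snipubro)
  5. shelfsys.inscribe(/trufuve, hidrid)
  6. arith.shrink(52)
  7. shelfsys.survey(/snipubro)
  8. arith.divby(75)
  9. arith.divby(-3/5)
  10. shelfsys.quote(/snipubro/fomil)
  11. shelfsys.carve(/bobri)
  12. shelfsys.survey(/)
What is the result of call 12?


·→ shelfsys.survey(p=/)
·← []
·→ shelfsys.carve(p=/snipubro)
·← ok
·→ shelfsys.inscribe(p=/snipubro/fomil, c=gi)
·← created
·→ shelfsys.expunge(p=/snipubro)
·← ToolError: not empty
·→ shelfsys.inscribe(p=/trufuve, c=hidrid)
·← created
·→ arith.shrink(x=52)
·← -52
·→ shelfsys.survey(p=/snipubro)
·← [fomil]
·→ arith.divby(x=75)
·← -52/75
·→ arith.divby(x=-3/5)
·← 52/45
·→ shelfsys.quote(p=/snipubro/fomil)
·← gi
·→ shelfsys.carve(p=/bobri)
·← ok
·→ shelfsys.survey(p=/)
·← [bobri/, snipubro/, trufuve]

Answer: [bobri/, snipubro/, trufuve]
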